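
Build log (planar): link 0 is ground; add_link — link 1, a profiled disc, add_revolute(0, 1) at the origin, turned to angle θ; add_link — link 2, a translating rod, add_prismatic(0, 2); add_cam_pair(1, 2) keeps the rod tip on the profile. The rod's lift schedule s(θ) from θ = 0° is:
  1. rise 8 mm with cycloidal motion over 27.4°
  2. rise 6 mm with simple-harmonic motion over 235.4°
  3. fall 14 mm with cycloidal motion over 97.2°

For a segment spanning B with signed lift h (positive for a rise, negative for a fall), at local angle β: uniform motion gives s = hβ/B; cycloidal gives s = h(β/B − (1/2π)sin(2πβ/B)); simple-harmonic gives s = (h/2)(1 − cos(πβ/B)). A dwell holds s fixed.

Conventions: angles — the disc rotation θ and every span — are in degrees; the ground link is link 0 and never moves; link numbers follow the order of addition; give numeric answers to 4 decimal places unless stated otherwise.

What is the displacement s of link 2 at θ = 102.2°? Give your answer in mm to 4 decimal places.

seg 1 [0°–27.4°] cycloidal, h=8: full span → s += 8 → s = 8.0000
seg 2 [27.4°–262.8°] simple-harmonic, h=6: θ=102.2° here. β=74.8, B=235.4. 6/2·(1 − cos(π·0.3178)) = 1.3747 → s = 9.3747

9.3747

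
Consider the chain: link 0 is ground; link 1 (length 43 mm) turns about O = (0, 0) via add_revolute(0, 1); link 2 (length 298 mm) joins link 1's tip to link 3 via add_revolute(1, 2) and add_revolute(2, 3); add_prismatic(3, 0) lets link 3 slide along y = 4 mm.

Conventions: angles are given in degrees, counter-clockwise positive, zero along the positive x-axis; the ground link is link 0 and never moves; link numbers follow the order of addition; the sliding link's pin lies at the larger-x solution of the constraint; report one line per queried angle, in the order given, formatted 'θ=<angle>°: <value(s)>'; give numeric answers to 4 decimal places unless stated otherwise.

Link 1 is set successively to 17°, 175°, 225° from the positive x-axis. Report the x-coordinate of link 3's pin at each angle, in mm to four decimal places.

geometry: r = 43 mm, L = 298 mm, e = 4 mm
θ=17°: crank pin P = (r cos θ, r sin θ) = (41.121105, 12.571983)
θ=17°: h = r sin θ − e = 12.571983 − 4 = 8.571983
θ=17°: x = r cos θ + √(L² − h²) = 41.121105 + 297.876688 = 338.997792
θ=175°: crank pin P = (r cos θ, r sin θ) = (-42.836372, 3.747697)
θ=175°: h = r sin θ − e = 3.747697 − 4 = -0.252303
θ=175°: x = r cos θ + √(L² − h²) = -42.836372 + 297.999893 = 255.163521
θ=225°: crank pin P = (r cos θ, r sin θ) = (-30.405592, -30.405592)
θ=225°: h = r sin θ − e = -30.405592 − 4 = -34.405592
θ=225°: x = r cos θ + √(L² − h²) = -30.405592 + 296.007188 = 265.601596

θ=17°: 338.9978
θ=175°: 255.1635
θ=225°: 265.6016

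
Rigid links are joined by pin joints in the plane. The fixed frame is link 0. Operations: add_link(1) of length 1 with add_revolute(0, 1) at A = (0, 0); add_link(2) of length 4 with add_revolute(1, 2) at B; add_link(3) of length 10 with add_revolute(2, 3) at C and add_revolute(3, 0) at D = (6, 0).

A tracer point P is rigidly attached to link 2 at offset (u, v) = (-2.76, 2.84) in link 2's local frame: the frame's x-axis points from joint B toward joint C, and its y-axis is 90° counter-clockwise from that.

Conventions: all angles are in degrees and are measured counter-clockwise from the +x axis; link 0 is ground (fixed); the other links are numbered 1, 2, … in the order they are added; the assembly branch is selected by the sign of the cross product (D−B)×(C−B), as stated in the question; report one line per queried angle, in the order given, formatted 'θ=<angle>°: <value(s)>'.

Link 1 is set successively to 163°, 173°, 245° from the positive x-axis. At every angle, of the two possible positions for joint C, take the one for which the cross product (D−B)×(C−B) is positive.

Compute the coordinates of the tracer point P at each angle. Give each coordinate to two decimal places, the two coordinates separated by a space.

A=(0,0), D=(6.00,0)
θ=163°: B = A + 1.00·(cos163°, sin163°) = (-0.9563, 0.2924)
θ=163°: |BD| = 6.9624
θ=163°: circle(B,4.00) ∩ circle(D,10.00): a=-2.5511, h=3.0809
θ=163°:   candidates: C₊=(-3.3758,3.4776) cross=21.450; C₋=(-3.6346,-2.6786) cross=-21.450
θ=163°:   branch + wants cross > 0 → take C=(-3.3758,3.4776) (cross=21.450)
θ=163°: ex = (C−B)/|BC| = (-0.6049,0.7963); ey = (-0.7963,-0.6049)
θ=163°: P = B + -2.76·ex + 2.84·ey = (-1.5484,-3.6233)
θ=173°: B = A + 1.00·(cos173°, sin173°) = (-0.9925, 0.1219)
θ=173°: |BD| = 6.9936
θ=173°: circle(B,4.00) ∩ circle(D,10.00): a=-2.5087, h=3.1155
θ=173°:   candidates: C₊=(-3.4466,3.2806) cross=21.789; C₋=(-3.5551,-2.9495) cross=-21.789
θ=173°:   branch + wants cross > 0 → take C=(-3.4466,3.2806) (cross=21.789)
θ=173°: ex = (C−B)/|BC| = (-0.6135,0.7897); ey = (-0.7897,-0.6135)
θ=173°: P = B + -2.76·ex + 2.84·ey = (-1.5420,-3.8000)
θ=245°: B = A + 1.00·(cos245°, sin245°) = (-0.4226, -0.9063)
θ=245°: |BD| = 6.4862
θ=245°: circle(B,4.00) ∩ circle(D,10.00): a=-3.2321, h=2.3566
θ=245°:   candidates: C₊=(-3.9523,0.9755) cross=15.285; C₋=(-3.2937,-3.6914) cross=-15.285
θ=245°:   branch + wants cross > 0 → take C=(-3.9523,0.9755) (cross=15.285)
θ=245°: ex = (C−B)/|BC| = (-0.8824,0.4705); ey = (-0.4705,-0.8824)
θ=245°: P = B + -2.76·ex + 2.84·ey = (0.6768,-4.7109)

θ=163°: -1.55 -3.62
θ=173°: -1.54 -3.80
θ=245°: 0.68 -4.71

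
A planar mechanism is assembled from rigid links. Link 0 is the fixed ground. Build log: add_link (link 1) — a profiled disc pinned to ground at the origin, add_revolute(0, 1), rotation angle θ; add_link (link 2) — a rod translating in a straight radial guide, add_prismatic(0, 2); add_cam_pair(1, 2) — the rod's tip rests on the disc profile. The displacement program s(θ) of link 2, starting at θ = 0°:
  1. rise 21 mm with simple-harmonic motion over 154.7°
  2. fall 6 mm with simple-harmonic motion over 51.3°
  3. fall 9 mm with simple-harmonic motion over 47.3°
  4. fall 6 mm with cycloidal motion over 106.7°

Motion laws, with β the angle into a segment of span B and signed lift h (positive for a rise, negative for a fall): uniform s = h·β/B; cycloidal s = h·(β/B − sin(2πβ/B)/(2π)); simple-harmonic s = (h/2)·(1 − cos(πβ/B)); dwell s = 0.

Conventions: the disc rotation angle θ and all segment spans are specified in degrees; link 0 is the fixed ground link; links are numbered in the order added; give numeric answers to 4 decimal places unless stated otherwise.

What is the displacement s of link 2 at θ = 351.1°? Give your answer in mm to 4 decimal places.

seg 1 [0°–154.7°] simple-harmonic, h=21: full span → s += 21 → s = 21.0000
seg 2 [154.7°–206°] simple-harmonic, h=-6: full span → s += -6 → s = 15.0000
seg 3 [206°–253.3°] simple-harmonic, h=-9: full span → s += -9 → s = 6.0000
seg 4 [253.3°–360°] cycloidal, h=-6: θ=351.1° here. β=97.8, B=106.7. -6·(0.9166 − sin(2π·0.9166)/(2π)) = -5.9774 → s = 0.0226

0.0226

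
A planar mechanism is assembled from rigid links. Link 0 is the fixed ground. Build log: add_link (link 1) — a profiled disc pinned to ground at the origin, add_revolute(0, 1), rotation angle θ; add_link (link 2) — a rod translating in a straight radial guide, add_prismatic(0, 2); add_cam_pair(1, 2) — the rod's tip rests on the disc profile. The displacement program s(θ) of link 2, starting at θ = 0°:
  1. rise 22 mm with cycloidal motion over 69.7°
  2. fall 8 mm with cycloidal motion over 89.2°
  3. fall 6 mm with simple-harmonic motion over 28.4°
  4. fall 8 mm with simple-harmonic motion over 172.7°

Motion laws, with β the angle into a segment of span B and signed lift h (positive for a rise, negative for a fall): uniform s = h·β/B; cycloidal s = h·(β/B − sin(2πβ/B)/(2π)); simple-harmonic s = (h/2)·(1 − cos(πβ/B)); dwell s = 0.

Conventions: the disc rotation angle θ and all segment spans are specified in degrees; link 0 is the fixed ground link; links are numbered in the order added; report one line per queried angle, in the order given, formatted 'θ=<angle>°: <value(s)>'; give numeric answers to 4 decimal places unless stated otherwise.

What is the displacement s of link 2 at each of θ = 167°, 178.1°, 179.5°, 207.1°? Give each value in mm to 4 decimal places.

seg 1 [0°–69.7°] cycloidal, h=22: full span → s += 22 → s = 22.0000
seg 2 [69.7°–158.9°] cycloidal, h=-8: full span → s += -8 → s = 14.0000
seg 3 [158.9°–187.3°] simple-harmonic, h=-6: θ=167° here. β=8.1, B=28.4. -6/2·(1 − cos(π·0.2852)) = -1.1258 → s = 12.8742
seg 3 [158.9°–187.3°] simple-harmonic, h=-6: θ=178.1° here. β=19.2, B=28.4. -6/2·(1 − cos(π·0.6761)) = -4.5760 → s = 9.4240
seg 3 [158.9°–187.3°] simple-harmonic, h=-6: θ=179.5° here. β=20.6, B=28.4. -6/2·(1 − cos(π·0.7254)) = -4.9509 → s = 9.0491
seg 3 [158.9°–187.3°] simple-harmonic, h=-6: full span → s += -6 → s = 8.0000
seg 4 [187.3°–360°] simple-harmonic, h=-8: θ=207.1° here. β=19.8, B=172.7. -8/2·(1 − cos(π·0.1146)) = -0.2567 → s = 7.7433

θ=167°: 12.8742
θ=178.1°: 9.4240
θ=179.5°: 9.0491
θ=207.1°: 7.7433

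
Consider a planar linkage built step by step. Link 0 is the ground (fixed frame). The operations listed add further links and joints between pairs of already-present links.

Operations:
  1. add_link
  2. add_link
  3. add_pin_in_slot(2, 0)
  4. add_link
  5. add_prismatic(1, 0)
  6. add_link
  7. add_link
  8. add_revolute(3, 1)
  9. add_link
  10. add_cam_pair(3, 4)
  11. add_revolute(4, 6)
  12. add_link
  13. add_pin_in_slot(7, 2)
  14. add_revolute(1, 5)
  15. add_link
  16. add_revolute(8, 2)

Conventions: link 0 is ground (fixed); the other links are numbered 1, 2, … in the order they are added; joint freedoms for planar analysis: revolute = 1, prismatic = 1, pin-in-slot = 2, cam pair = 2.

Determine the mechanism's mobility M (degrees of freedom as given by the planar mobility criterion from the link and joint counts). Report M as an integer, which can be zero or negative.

link 0 = ground. State L|J1|J2 = 1|0|0
+link1  2|0|0
+link2  3|0|0
PS(2,0) f=2→J2  3|0|1
+link3  4|0|1
P(1,0) f=1→J1  4|1|1
+link4  5|1|1
+link5  6|1|1
R(3,1) f=1→J1  6|2|1
+link6  7|2|1
C(3,4) f=2→J2  7|2|2
R(4,6) f=1→J1  7|3|2
+link7  8|3|2
PS(7,2) f=2→J2  8|3|3
R(1,5) f=1→J1  8|4|3
+link8  9|4|3
R(8,2) f=1→J1  9|5|3
M = 3(9−1)−2·5−3 = 24−10−3 = 11

M = 11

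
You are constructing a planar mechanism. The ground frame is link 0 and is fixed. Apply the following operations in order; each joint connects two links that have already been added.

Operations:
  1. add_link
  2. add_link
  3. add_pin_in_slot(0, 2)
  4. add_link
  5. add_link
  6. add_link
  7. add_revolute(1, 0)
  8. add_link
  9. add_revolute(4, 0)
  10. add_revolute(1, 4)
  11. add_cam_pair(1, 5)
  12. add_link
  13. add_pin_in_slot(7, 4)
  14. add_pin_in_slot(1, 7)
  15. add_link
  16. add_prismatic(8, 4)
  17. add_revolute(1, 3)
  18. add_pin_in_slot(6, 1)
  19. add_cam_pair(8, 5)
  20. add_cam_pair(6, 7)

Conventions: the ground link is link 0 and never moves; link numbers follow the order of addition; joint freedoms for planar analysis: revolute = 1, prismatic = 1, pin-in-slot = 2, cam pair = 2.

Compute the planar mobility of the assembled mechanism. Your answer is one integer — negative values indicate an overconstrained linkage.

L=1 J1=0 J2=0
add link → L=2 J1=0 J2=0
add link → L=3 J1=0 J2=0
PS@0,2 dof=2 J2 → L=3 J1=0 J2=1
add link → L=4 J1=0 J2=1
add link → L=5 J1=0 J2=1
add link → L=6 J1=0 J2=1
R@1,0 dof=1 J1 → L=6 J1=1 J2=1
add link → L=7 J1=1 J2=1
R@4,0 dof=1 J1 → L=7 J1=2 J2=1
R@1,4 dof=1 J1 → L=7 J1=3 J2=1
C@1,5 dof=2 J2 → L=7 J1=3 J2=2
add link → L=8 J1=3 J2=2
PS@7,4 dof=2 J2 → L=8 J1=3 J2=3
PS@1,7 dof=2 J2 → L=8 J1=3 J2=4
add link → L=9 J1=3 J2=4
P@8,4 dof=1 J1 → L=9 J1=4 J2=4
R@1,3 dof=1 J1 → L=9 J1=5 J2=4
PS@6,1 dof=2 J2 → L=9 J1=5 J2=5
C@8,5 dof=2 J2 → L=9 J1=5 J2=6
C@6,7 dof=2 J2 → L=9 J1=5 J2=7
M=3(L−1)−2J1−J2=3·8−2·5−7=7

M = 7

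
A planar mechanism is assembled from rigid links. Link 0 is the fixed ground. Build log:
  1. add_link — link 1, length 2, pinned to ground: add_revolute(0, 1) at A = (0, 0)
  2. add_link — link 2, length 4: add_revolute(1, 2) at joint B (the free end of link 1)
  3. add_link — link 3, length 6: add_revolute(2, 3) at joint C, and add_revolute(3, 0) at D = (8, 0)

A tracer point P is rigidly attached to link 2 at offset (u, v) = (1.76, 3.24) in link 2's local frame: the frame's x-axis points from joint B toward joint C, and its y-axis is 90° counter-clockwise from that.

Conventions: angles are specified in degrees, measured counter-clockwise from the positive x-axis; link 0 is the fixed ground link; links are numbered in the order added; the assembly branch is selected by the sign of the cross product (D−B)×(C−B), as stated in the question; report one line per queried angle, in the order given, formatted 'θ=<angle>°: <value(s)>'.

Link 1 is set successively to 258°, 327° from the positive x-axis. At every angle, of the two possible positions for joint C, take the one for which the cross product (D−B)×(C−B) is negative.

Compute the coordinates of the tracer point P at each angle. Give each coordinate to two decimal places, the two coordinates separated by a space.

A=(0,0), D=(8.00,0)
θ=258°: B = A + 2.00·(cos258°, sin258°) = (-0.4158, -1.9563)
θ=258°: |BD| = 8.6402
θ=258°: circle(B,4.00) ∩ circle(D,6.00): a=3.1627, h=2.4489
θ=258°:   candidates: C₊=(2.1103,1.1451) cross=21.159; C₋=(3.2192,-3.6255) cross=-21.159
θ=258°:   branch - wants cross < 0 → take C=(3.2192,-3.6255) (cross=-21.159)
θ=258°: ex = (C−B)/|BC| = (0.9088,-0.4173); ey = (0.4173,0.9088)
θ=258°: P = B + 1.76·ex + 3.24·ey = (2.5357,0.2537)
θ=327°: B = A + 2.00·(cos327°, sin327°) = (1.6773, -1.0893)
θ=327°: |BD| = 6.4158
θ=327°: circle(B,4.00) ∩ circle(D,6.00): a=1.6493, h=3.6442
θ=327°:   candidates: C₊=(2.6839,2.7820) cross=23.380; C₋=(3.9214,-4.4005) cross=-23.380
θ=327°:   branch - wants cross < 0 → take C=(3.9214,-4.4005) (cross=-23.380)
θ=327°: ex = (C−B)/|BC| = (0.5610,-0.8278); ey = (0.8278,0.5610)
θ=327°: P = B + 1.76·ex + 3.24·ey = (5.3468,-0.7286)

θ=258°: 2.54 0.25
θ=327°: 5.35 -0.73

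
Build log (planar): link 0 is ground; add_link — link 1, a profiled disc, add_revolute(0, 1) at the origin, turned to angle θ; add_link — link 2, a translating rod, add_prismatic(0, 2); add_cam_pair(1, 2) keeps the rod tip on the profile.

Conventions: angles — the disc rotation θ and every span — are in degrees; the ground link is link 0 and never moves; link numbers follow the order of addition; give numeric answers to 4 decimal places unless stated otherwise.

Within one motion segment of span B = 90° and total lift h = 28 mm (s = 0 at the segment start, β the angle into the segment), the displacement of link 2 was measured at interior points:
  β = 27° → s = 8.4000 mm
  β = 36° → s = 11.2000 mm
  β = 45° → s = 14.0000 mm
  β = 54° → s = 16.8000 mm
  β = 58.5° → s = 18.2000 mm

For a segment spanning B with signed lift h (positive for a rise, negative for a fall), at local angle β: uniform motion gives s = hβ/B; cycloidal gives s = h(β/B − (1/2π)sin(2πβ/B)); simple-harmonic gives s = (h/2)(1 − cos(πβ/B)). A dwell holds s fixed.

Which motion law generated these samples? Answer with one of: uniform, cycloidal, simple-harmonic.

candidates at β/B = r: uniform s = h·r (linear in β); cycloidal s = h·(r − sin(2πr)/(2π)); simple-harmonic s = (h/2)(1 − cos(πr))
β=27°: printed 8.4000 | uniform 8.4000, cycloidal 4.1618, simple-harmonic 5.7710
β=36°: printed 11.2000 | uniform 11.2000, cycloidal 8.5806, simple-harmonic 9.6738
β=45°: printed 14.0000 | uniform 14.0000, cycloidal 14.0000, simple-harmonic 14.0000
β=54°: printed 16.8000 | uniform 16.8000, cycloidal 19.4194, simple-harmonic 18.3262
β=58.5°: printed 18.2000 | uniform 18.2000, cycloidal 21.8053, simple-harmonic 20.3559
only one law matches every sample → uniform

uniform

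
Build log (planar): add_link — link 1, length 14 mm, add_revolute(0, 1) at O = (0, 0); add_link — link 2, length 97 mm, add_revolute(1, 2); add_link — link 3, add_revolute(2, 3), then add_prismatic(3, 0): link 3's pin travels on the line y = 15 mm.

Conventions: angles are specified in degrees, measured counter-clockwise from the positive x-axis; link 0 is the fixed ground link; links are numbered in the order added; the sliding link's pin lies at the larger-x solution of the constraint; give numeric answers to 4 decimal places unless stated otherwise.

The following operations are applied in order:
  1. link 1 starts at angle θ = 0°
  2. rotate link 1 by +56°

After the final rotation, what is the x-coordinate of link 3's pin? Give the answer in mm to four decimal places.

geometry: r = 14 mm, L = 97 mm, e = 15 mm; θ starts at 0°
rotate link 1 by +56°: θ ← 0° +56° = 56°
crank pin P = (r cos θ, r sin θ) = (7.828701, 11.606526)
h = r sin θ − e = 11.606526 − 15 = -3.393474
x = r cos θ + √(L² − h²) = 7.828701 + 96.940623 = 104.769323

104.7693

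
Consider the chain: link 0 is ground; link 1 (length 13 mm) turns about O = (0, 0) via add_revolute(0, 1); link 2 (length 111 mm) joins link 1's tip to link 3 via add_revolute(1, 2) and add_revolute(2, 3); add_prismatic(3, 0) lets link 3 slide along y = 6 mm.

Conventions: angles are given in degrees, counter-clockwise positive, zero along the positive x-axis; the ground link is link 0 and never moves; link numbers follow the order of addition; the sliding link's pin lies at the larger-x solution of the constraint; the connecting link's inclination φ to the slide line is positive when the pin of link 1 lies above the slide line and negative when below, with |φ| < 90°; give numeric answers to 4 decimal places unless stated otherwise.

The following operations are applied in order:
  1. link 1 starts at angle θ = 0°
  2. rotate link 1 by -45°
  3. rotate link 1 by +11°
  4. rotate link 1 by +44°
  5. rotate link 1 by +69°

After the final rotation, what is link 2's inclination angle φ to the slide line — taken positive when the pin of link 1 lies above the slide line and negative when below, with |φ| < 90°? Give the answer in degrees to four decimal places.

geometry: r = 13 mm, L = 111 mm, e = 6 mm; θ starts at 0°
rotate link 1 by -45°: θ ← 0° -45° = -45°
rotate link 1 by +11°: θ ← -45° +11° = -34°
rotate link 1 by +44°: θ ← -34° +44° = 10°
rotate link 1 by +69°: θ ← 10° +69° = 79°
h = r sin θ − e = 12.761153 − 6 = 6.761153
sin φ = h / L = 6.761153 / 111 = 0.06091129
φ = arcsin(0.06091129) = 3.492122°

3.4921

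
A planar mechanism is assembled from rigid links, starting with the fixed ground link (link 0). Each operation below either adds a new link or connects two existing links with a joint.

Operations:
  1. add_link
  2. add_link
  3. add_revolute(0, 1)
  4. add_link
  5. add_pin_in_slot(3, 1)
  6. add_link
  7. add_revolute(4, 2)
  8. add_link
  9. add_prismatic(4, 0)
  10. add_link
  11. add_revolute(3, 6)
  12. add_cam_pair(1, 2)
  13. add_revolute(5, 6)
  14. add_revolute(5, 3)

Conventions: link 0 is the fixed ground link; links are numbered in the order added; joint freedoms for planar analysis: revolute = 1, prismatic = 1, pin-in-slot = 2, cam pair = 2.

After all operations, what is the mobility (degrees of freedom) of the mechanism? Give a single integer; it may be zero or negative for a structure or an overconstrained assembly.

(L,J1,J2)=(1,0,0); link0 fixed
link1: (2,0,0)
link2: (3,0,0)
R 0-1 [J1]: (3,1,0)
link3: (4,1,0)
PS 3-1 [J2]: (4,1,1)
link4: (5,1,1)
R 4-2 [J1]: (5,2,1)
link5: (6,2,1)
P 4-0 [J1]: (6,3,1)
link6: (7,3,1)
R 3-6 [J1]: (7,4,1)
C 1-2 [J2]: (7,4,2)
R 5-6 [J1]: (7,5,2)
R 5-3 [J1]: (7,6,2)
Grübler: 3·6 − 2·6 − 2 = 4

M = 4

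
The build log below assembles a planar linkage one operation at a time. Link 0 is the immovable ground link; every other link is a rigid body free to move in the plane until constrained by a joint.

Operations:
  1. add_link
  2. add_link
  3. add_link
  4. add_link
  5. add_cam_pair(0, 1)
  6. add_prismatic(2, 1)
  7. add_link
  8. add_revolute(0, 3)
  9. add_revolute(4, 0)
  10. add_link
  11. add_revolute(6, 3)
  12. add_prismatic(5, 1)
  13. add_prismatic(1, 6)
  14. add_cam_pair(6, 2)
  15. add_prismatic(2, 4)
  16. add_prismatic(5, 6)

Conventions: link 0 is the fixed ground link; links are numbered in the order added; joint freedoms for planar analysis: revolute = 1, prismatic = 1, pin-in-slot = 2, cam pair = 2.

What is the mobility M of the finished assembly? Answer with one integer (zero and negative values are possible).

(L,J1,J2)=(1,0,0); link0 fixed
link1: (2,0,0)
link2: (3,0,0)
link3: (4,0,0)
link4: (5,0,0)
C 0-1 [J2]: (5,0,1)
P 2-1 [J1]: (5,1,1)
link5: (6,1,1)
R 0-3 [J1]: (6,2,1)
R 4-0 [J1]: (6,3,1)
link6: (7,3,1)
R 6-3 [J1]: (7,4,1)
P 5-1 [J1]: (7,5,1)
P 1-6 [J1]: (7,6,1)
C 6-2 [J2]: (7,6,2)
P 2-4 [J1]: (7,7,2)
P 5-6 [J1]: (7,8,2)
Grübler: 3·6 − 2·8 − 2 = 0

M = 0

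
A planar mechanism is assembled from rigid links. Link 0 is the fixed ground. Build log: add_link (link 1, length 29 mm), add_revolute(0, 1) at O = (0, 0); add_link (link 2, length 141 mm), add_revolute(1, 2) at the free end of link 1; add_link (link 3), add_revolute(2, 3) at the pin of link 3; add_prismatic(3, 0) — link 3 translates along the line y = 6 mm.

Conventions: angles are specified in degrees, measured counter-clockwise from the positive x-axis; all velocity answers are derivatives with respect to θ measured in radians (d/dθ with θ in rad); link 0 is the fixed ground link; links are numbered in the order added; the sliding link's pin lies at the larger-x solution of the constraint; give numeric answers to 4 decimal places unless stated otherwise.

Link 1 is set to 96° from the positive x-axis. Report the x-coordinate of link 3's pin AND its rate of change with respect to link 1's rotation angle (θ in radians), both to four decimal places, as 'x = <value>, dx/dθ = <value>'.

geometry: r = 29 mm, L = 141 mm, e = 6 mm
crank pin P = (r cos θ, r sin θ) = (-3.031325, 28.841135)
h = r sin θ − e = 28.841135 − 6 = 22.841135
x = r cos θ + √(L² − h²) = -3.031325 + 139.137639 = 136.106313
dx/dθ = −r sin θ − h·r cos θ/√(L² − h²) (θ in radians; h = 22.841135) = -28.343506

x = 136.1063, dx/dθ = -28.3435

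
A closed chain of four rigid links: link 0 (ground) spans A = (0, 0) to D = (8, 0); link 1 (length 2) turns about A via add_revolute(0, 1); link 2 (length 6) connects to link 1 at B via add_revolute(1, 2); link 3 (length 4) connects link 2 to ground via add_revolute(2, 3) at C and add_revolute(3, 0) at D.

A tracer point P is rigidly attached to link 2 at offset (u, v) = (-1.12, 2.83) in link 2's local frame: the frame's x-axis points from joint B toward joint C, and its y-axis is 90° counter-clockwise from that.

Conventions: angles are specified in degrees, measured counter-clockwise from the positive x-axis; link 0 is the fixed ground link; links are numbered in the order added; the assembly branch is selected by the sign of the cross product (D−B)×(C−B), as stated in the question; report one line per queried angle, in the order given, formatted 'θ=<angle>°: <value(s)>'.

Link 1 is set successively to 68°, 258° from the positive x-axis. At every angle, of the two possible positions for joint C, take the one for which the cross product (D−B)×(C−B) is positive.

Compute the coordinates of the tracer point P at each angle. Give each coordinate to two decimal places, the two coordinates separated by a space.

A=(0,0), D=(8.00,0)
θ=68°: B = A + 2.00·(cos68°, sin68°) = (0.7492, 1.8544)
θ=68°: |BD| = 7.4842
θ=68°: circle(B,6.00) ∩ circle(D,4.00): a=5.0782, h=3.1956
θ=68°:   candidates: C₊=(6.4609,3.6920) cross=23.916; C₋=(4.8773,-2.4998) cross=-23.916
θ=68°:   branch + wants cross > 0 → take C=(6.4609,3.6920) (cross=23.916)
θ=68°: ex = (C−B)/|BC| = (0.9519,0.3063); ey = (-0.3063,0.9519)
θ=68°: P = B + -1.12·ex + 2.83·ey = (-1.1837,4.2053)
θ=258°: B = A + 2.00·(cos258°, sin258°) = (-0.4158, -1.9563)
θ=258°: |BD| = 8.6402
θ=258°: circle(B,6.00) ∩ circle(D,4.00): a=5.4775, h=2.4489
θ=258°:   candidates: C₊=(4.3649,1.6692) cross=21.159; C₋=(5.4739,-3.1014) cross=-21.159
θ=258°:   branch + wants cross > 0 → take C=(4.3649,1.6692) (cross=21.159)
θ=258°: ex = (C−B)/|BC| = (0.7968,0.6043); ey = (-0.6043,0.7968)
θ=258°: P = B + -1.12·ex + 2.83·ey = (-3.0183,-0.3781)

θ=68°: -1.18 4.21
θ=258°: -3.02 -0.38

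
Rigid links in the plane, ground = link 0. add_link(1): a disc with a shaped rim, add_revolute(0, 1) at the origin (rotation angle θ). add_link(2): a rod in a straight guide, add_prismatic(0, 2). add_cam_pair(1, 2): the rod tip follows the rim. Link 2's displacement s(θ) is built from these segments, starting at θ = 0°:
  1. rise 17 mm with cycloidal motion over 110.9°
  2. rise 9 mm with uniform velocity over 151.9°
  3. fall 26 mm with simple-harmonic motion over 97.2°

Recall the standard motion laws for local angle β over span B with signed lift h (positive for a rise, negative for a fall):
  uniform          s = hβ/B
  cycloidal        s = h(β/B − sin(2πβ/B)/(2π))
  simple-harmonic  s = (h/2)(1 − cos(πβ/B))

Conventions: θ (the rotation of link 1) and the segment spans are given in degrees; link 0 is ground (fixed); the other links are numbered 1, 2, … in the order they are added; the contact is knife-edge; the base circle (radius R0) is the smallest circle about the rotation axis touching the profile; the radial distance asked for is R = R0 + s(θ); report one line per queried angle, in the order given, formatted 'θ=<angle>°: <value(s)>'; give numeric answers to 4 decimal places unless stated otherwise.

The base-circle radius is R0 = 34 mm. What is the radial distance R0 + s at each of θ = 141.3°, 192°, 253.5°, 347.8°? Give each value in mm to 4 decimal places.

segment 1 (0° to 110.9°, cycloidal, h = 17) is passed completely: s = 0.0000 + (17) = 17.0000
θ = 141.3° falls in segment 2 (110.9° to 262.8°, uniform, h = 9): β = 141.3 − 110.9 = 30.4°, B = 151.9°; Δs = 9·30.4/151.9 = 1.8012; s = 17.0000 + 1.8012 = 18.8012
θ = 192° falls in segment 2 (110.9° to 262.8°, uniform, h = 9): β = 192 − 110.9 = 81.1°, B = 151.9°; Δs = 9·81.1/151.9 = 4.8051; s = 17.0000 + 4.8051 = 21.8051
θ = 253.5° falls in segment 2 (110.9° to 262.8°, uniform, h = 9): β = 253.5 − 110.9 = 142.6°, B = 151.9°; Δs = 9·142.6/151.9 = 8.4490; s = 17.0000 + 8.4490 = 25.4490
segment 2 (110.9° to 262.8°, uniform, h = 9) is passed completely: s = 17.0000 + (9) = 26.0000
θ = 347.8° falls in segment 3 (262.8° to 360°, simple-harmonic, h = -26): β = 347.8 − 262.8 = 85°, B = 97.2°; Δs = -26/2·(1 − cos(π·0.8745)) = -25.0024; s = 26.0000 − 25.0024 = 0.9976
θ=141.3°: R = R0 + s = 34 + 18.8012 = 52.8012
θ=192°: R = R0 + s = 34 + 21.8051 = 55.8051
θ=253.5°: R = R0 + s = 34 + 25.4490 = 59.4490
θ=347.8°: R = R0 + s = 34 + 0.9976 = 34.9976

θ=141.3°: 52.8012
θ=192°: 55.8051
θ=253.5°: 59.4490
θ=347.8°: 34.9976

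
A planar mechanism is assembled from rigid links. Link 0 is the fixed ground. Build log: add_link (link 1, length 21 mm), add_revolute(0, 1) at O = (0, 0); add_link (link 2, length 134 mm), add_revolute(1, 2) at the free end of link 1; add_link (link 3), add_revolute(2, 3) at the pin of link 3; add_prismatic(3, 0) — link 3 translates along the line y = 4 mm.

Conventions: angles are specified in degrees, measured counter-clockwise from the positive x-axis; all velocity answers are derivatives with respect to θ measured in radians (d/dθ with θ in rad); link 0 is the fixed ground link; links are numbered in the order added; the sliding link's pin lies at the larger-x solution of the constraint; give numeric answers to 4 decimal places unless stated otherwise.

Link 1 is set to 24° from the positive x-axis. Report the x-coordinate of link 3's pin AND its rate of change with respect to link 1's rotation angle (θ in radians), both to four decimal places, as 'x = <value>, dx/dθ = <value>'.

geometry: r = 21 mm, L = 134 mm, e = 4 mm
crank pin P = (r cos θ, r sin θ) = (19.184455, 8.541470)
h = r sin θ − e = 8.541470 − 4 = 4.541470
x = r cos θ + √(L² − h²) = 19.184455 + 133.923019 = 153.107474
dx/dθ = −r sin θ − h·r cos θ/√(L² − h²) (θ in radians; h = 4.541470) = -9.192034

x = 153.1075, dx/dθ = -9.1920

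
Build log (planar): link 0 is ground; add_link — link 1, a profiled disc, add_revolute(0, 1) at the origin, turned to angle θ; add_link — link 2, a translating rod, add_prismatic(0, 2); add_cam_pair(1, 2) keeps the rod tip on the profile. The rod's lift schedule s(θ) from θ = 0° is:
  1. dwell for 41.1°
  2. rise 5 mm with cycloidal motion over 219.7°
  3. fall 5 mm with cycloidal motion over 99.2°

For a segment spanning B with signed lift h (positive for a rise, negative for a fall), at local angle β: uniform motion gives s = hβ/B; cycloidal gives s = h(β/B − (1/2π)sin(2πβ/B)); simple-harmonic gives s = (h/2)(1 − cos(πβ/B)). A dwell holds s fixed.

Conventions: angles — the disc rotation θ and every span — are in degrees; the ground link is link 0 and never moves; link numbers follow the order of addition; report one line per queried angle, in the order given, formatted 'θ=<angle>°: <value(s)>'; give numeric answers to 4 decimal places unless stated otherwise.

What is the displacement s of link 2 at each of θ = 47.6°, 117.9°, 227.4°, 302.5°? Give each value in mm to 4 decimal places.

seg 1 [0°–41.1°] dwell: s stays 0.0000
seg 2 [41.1°–260.8°] cycloidal, h=5: θ=47.6° here. β=6.5, B=219.7. 5·(0.0296 − sin(2π·0.0296)/(2π)) = 0.0009 → s = 0.0009
seg 2 [41.1°–260.8°] cycloidal, h=5: θ=117.9° here. β=76.8, B=219.7. 5·(0.3496 − sin(2π·0.3496)/(2π)) = 1.1028 → s = 1.1028
seg 2 [41.1°–260.8°] cycloidal, h=5: θ=227.4° here. β=186.3, B=219.7. 5·(0.8480 − sin(2π·0.8480)/(2π)) = 4.8896 → s = 4.8896
seg 2 [41.1°–260.8°] cycloidal, h=5: full span → s += 5 → s = 5.0000
seg 3 [260.8°–360°] cycloidal, h=-5: θ=302.5° here. β=41.7, B=99.2. -5·(0.4204 − sin(2π·0.4204)/(2π)) = -1.7200 → s = 3.2800

θ=47.6°: 0.0009
θ=117.9°: 1.1028
θ=227.4°: 4.8896
θ=302.5°: 3.2800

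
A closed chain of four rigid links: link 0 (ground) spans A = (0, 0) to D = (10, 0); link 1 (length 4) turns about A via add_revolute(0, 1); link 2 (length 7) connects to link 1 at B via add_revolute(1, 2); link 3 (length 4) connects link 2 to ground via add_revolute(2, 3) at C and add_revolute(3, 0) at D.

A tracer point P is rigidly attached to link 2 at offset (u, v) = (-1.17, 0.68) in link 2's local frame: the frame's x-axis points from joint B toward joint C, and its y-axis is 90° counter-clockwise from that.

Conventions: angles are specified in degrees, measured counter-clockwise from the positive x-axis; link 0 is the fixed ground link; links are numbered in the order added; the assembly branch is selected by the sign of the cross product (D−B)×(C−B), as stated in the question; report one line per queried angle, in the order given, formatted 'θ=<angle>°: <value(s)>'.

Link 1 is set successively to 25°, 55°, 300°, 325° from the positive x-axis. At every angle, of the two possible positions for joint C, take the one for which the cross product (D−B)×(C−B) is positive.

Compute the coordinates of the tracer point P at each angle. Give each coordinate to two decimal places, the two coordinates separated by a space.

A=(0,0), D=(10.00,0)
θ=25°: B = A + 4.00·(cos25°, sin25°) = (3.6252, 1.6905)
θ=25°: |BD| = 6.5951
θ=25°: circle(B,7.00) ∩ circle(D,4.00): a=5.7994, h=3.9201
θ=25°:   candidates: C₊=(10.2357,3.9931) cross=25.853; C₋=(8.2261,-3.5851) cross=-25.853
θ=25°:   branch + wants cross > 0 → take C=(10.2357,3.9931) (cross=25.853)
θ=25°: ex = (C−B)/|BC| = (0.9444,0.3289); ey = (-0.3289,0.9444)
θ=25°: P = B + -1.17·ex + 0.68·ey = (2.2967,1.9478)
θ=55°: B = A + 4.00·(cos55°, sin55°) = (2.2943, 3.2766)
θ=55°: |BD| = 8.3734
θ=55°: circle(B,7.00) ∩ circle(D,4.00): a=6.1572, h=3.3299
θ=55°:   candidates: C₊=(9.2636,3.9316) cross=27.883; C₋=(6.6575,-2.1972) cross=-27.883
θ=55°:   branch + wants cross > 0 → take C=(9.2636,3.9316) (cross=27.883)
θ=55°: ex = (C−B)/|BC| = (0.9956,0.0936); ey = (-0.0936,0.9956)
θ=55°: P = B + -1.17·ex + 0.68·ey = (1.0658,3.8441)
θ=300°: B = A + 4.00·(cos300°, sin300°) = (2.0000, -3.4641)
θ=300°: |BD| = 8.7178
θ=300°: circle(B,7.00) ∩ circle(D,4.00): a=6.2516, h=3.1492
θ=300°:   candidates: C₊=(6.4855,1.9100) cross=27.455; C₋=(8.9882,-3.8699) cross=-27.455
θ=300°:   branch + wants cross > 0 → take C=(6.4855,1.9100) (cross=27.455)
θ=300°: ex = (C−B)/|BC| = (0.6408,0.7677); ey = (-0.7677,0.6408)
θ=300°: P = B + -1.17·ex + 0.68·ey = (0.7282,-3.9266)
θ=325°: B = A + 4.00·(cos325°, sin325°) = (3.2766, -2.2943)
θ=325°: |BD| = 7.1041
θ=325°: circle(B,7.00) ∩ circle(D,4.00): a=5.8746, h=3.8064
θ=325°:   candidates: C₊=(7.6072,3.2054) cross=27.041; C₋=(10.0658,-3.9995) cross=-27.041
θ=325°:   branch + wants cross > 0 → take C=(7.6072,3.2054) (cross=27.041)
θ=325°: ex = (C−B)/|BC| = (0.6187,0.7857); ey = (-0.7857,0.6187)
θ=325°: P = B + -1.17·ex + 0.68·ey = (2.0185,-2.7929)

θ=25°: 2.30 1.95
θ=55°: 1.07 3.84
θ=300°: 0.73 -3.93
θ=325°: 2.02 -2.79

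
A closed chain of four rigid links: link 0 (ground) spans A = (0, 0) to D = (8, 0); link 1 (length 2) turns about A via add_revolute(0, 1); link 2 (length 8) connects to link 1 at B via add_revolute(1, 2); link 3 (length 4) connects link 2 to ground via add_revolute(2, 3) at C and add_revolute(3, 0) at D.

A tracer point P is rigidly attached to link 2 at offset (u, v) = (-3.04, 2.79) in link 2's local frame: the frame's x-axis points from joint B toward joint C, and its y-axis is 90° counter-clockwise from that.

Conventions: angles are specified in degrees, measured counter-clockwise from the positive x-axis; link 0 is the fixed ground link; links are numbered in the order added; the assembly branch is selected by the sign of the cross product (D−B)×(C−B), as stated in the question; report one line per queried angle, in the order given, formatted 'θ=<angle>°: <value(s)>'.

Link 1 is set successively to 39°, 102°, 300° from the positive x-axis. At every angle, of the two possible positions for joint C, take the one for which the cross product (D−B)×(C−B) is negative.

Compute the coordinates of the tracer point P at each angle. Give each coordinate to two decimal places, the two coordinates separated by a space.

A=(0,0), D=(8.00,0)
θ=39°: B = A + 2.00·(cos39°, sin39°) = (1.5543, 1.2586)
θ=39°: |BD| = 6.5674
θ=39°: circle(B,8.00) ∩ circle(D,4.00): a=6.9381, h=3.9828
θ=39°:   candidates: C₊=(9.1271,3.8379) cross=26.157; C₋=(7.6005,-3.9800) cross=-26.157
θ=39°:   branch - wants cross < 0 → take C=(7.6005,-3.9800) (cross=-26.157)
θ=39°: ex = (C−B)/|BC| = (0.7558,-0.6548); ey = (0.6548,0.7558)
θ=39°: P = B + -3.04·ex + 2.79·ey = (1.0837,5.3579)
θ=102°: B = A + 2.00·(cos102°, sin102°) = (-0.4158, 1.9563)
θ=102°: |BD| = 8.6402
θ=102°: circle(B,8.00) ∩ circle(D,4.00): a=7.0978, h=3.6907
θ=102°:   candidates: C₊=(7.3333,3.9440) cross=31.888; C₋=(5.6620,-3.2456) cross=-31.888
θ=102°:   branch - wants cross < 0 → take C=(5.6620,-3.2456) (cross=-31.888)
θ=102°: ex = (C−B)/|BC| = (0.7597,-0.6502); ey = (0.6502,0.7597)
θ=102°: P = B + -3.04·ex + 2.79·ey = (-0.9112,6.0527)
θ=300°: B = A + 2.00·(cos300°, sin300°) = (1.0000, -1.7321)
θ=300°: |BD| = 7.2111
θ=300°: circle(B,8.00) ∩ circle(D,4.00): a=6.9338, h=3.9904
θ=300°:   candidates: C₊=(6.7723,3.8069) cross=28.775; C₋=(8.6892,-3.9402) cross=-28.775
θ=300°:   branch - wants cross < 0 → take C=(8.6892,-3.9402) (cross=-28.775)
θ=300°: ex = (C−B)/|BC| = (0.9612,-0.2760); ey = (0.2760,0.9612)
θ=300°: P = B + -3.04·ex + 2.79·ey = (-1.1518,1.7887)

θ=39°: 1.08 5.36
θ=102°: -0.91 6.05
θ=300°: -1.15 1.79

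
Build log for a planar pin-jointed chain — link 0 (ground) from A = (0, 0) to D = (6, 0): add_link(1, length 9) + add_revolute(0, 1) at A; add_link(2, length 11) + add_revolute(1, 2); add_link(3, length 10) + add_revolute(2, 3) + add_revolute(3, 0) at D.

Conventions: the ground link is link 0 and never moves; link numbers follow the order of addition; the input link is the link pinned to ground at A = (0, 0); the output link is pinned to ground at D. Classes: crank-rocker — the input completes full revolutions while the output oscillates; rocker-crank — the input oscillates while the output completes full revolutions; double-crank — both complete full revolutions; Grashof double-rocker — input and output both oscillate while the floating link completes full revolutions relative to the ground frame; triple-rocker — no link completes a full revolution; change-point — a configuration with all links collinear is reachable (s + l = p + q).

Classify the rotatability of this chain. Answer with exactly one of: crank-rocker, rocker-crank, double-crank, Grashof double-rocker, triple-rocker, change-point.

lengths: ground=6, input=9, coupler=11, output=10
sorted: s=6 (shortest), l=11 (longest), p+q=19
s + l = 17 vs p + q = 19
s + l < p + q (Grashof) with shortest = ground link → double-crank

double-crank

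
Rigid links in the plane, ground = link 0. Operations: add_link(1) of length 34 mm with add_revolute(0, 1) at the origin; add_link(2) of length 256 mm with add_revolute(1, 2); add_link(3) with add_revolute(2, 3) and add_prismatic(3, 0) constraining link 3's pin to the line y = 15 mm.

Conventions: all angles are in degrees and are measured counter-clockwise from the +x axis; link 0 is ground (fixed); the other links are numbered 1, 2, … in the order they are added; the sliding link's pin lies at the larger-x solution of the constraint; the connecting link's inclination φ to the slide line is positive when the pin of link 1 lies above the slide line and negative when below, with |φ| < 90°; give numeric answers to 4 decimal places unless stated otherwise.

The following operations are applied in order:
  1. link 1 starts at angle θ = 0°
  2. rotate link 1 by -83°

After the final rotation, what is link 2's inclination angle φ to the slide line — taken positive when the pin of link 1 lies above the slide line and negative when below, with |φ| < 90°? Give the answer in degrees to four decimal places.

geometry: r = 34 mm, L = 256 mm, e = 15 mm; θ starts at 0°
rotate link 1 by -83°: θ ← 0° -83° = -83°
h = r sin θ − e = -33.746569 − 15 = -48.746569
sin φ = h / L = -48.746569 / 256 = -0.19041629
φ = arcsin(-0.19041629) = -10.977079°

-10.9771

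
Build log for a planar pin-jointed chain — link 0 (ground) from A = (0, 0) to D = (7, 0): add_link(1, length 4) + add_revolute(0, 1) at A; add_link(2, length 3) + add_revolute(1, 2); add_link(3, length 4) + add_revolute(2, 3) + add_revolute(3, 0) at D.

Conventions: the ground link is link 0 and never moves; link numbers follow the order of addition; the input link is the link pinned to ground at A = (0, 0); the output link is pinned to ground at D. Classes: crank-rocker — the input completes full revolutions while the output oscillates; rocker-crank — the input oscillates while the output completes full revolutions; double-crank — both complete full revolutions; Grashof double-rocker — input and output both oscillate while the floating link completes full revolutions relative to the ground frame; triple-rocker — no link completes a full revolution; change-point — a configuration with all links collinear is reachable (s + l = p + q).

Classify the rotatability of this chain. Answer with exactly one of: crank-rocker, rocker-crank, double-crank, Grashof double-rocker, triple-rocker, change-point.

lengths: ground=7, input=4, coupler=3, output=4
sorted: s=3 (shortest), l=7 (longest), p+q=8
s + l = 10 vs p + q = 8
s + l > p + q → non-Grashof → no link fully rotates → triple-rocker

triple-rocker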